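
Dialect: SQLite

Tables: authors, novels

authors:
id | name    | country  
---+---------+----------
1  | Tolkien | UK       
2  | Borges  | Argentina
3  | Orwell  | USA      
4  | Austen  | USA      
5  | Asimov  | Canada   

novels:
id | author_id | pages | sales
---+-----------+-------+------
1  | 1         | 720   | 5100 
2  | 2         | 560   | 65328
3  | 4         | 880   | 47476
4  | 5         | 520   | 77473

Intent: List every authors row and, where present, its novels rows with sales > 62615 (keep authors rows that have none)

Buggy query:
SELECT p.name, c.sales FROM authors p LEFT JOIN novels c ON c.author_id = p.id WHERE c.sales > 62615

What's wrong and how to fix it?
Bug: Filtering c.sales in WHERE discards the NULL rows produced by LEFT JOIN, turning it into an inner join

Fix: Put 'c.sales > 62615' in the JOIN's ON clause instead of WHERE

Corrected query:
SELECT p.name, c.sales FROM authors p LEFT JOIN novels c ON c.author_id = p.id AND c.sales > 62615

Result:
name    | sales
--------+------
Tolkien | NULL 
Borges  | 65328
Orwell  | NULL 
Austen  | NULL 
Asimov  | 77473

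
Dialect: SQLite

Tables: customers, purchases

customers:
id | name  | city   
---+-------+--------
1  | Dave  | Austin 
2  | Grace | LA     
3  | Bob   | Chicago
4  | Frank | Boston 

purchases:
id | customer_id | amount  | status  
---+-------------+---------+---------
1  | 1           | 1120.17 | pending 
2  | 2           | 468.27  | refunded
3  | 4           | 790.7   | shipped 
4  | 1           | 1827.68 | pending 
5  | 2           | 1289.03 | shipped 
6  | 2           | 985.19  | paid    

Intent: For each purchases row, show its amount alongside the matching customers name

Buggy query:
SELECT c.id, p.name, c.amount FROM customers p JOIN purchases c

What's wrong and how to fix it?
Bug: JOIN with no ON clause produces a cartesian product; every purchases row pairs with every customers row

Fix: Add ON c.customer_id = p.id to the JOIN

Corrected query:
SELECT c.id, p.name, c.amount FROM customers p JOIN purchases c ON c.customer_id = p.id

Result:
id | name  | amount 
---+-------+--------
1  | Dave  | 1120.17
2  | Grace | 468.27 
3  | Frank | 790.7  
4  | Dave  | 1827.68
5  | Grace | 1289.03
6  | Grace | 985.19 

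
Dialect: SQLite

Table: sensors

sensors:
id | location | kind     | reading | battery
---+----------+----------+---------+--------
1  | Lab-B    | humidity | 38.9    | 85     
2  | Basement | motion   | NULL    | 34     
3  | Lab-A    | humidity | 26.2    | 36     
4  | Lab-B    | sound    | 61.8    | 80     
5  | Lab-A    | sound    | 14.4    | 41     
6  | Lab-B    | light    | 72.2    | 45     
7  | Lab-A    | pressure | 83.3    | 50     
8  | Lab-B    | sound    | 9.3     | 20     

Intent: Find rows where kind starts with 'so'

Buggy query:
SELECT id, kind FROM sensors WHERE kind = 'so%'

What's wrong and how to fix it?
Bug: '=' compares the literal string including the % character; pattern matching needs LIKE

Fix: Replace '=' with LIKE so 'so%' is treated as a pattern

Corrected query:
SELECT id, kind FROM sensors WHERE kind LIKE 'so%'

Result:
id | kind 
---+------
4  | sound
5  | sound
8  | sound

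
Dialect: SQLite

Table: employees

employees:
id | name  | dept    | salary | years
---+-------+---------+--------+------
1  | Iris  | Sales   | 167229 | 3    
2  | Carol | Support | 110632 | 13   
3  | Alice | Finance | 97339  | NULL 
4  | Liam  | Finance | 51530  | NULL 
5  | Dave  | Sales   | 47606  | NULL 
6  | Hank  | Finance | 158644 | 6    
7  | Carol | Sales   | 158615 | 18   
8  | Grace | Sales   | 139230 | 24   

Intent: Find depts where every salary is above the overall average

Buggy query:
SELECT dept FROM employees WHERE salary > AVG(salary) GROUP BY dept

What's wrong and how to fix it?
Bug: AVG() is an aggregate; it can't sit directly in WHERE

Fix: Compute the overall average in a scalar subquery and compare each group's MIN against it in HAVING

Corrected query:
SELECT dept FROM employees GROUP BY dept HAVING MIN(salary) > (SELECT AVG(salary) FROM employees)

Result:
(no rows)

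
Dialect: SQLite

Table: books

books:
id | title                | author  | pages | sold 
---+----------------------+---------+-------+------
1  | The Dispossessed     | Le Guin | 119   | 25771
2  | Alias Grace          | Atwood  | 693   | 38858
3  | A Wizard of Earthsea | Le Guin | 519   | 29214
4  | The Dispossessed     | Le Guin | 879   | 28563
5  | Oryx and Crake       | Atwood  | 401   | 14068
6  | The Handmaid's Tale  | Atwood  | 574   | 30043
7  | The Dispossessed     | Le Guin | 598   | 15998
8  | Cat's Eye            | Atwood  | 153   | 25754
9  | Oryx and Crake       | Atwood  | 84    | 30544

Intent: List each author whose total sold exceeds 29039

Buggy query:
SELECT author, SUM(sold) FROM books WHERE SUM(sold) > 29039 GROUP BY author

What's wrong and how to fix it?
Bug: SUM(sold) is an aggregate, but WHERE filters rows before aggregation

Fix: Move the aggregate condition to a HAVING clause

Corrected query:
SELECT author, SUM(sold) FROM books GROUP BY author HAVING SUM(sold) > 29039

Result:
author  | SUM(sold)
--------+----------
Atwood  | 139267   
Le Guin | 99546    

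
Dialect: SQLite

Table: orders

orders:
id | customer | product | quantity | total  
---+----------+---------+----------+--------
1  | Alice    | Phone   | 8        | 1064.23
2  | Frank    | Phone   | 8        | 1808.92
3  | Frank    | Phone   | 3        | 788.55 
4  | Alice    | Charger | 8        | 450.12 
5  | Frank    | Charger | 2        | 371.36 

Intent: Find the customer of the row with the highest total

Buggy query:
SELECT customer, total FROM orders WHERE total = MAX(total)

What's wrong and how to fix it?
Bug: MAX(total) is an aggregate and cannot be used directly in WHERE

Fix: Use a subquery: WHERE total = (SELECT MAX(total) FROM orders)

Corrected query:
SELECT customer, total FROM orders WHERE total = (SELECT MAX(total) FROM orders)

Result:
customer | total  
---------+--------
Frank    | 1808.92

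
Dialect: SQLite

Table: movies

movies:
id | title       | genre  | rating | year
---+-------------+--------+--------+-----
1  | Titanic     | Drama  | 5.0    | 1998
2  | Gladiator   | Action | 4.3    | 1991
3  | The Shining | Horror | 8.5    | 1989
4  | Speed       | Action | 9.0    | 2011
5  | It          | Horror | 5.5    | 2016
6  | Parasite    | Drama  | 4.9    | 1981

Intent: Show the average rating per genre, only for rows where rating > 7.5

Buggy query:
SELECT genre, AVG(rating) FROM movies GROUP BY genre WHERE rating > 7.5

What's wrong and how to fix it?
Bug: Row-level WHERE must come before GROUP BY in the clause order

Fix: Move the WHERE clause before GROUP BY

Corrected query:
SELECT genre, AVG(rating) FROM movies WHERE rating > 7.5 GROUP BY genre

Result:
genre  | AVG(rating)
-------+------------
Action | 9          
Horror | 8.5        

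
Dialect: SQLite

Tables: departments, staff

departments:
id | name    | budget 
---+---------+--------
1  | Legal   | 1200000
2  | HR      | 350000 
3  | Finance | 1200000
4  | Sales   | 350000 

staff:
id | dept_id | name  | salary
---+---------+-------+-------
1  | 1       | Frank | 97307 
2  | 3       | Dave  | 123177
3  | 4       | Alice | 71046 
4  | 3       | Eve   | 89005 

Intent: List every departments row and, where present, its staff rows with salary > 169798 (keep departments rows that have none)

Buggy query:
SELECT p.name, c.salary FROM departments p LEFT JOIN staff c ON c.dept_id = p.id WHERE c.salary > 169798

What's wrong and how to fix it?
Bug: Filtering c.salary in WHERE discards the NULL rows produced by LEFT JOIN, turning it into an inner join

Fix: Move the right-table condition into the ON clause so unmatched parents are kept

Corrected query:
SELECT p.name, c.salary FROM departments p LEFT JOIN staff c ON c.dept_id = p.id AND c.salary > 169798

Result:
name    | salary
--------+-------
Legal   | NULL  
HR      | NULL  
Finance | NULL  
Sales   | NULL  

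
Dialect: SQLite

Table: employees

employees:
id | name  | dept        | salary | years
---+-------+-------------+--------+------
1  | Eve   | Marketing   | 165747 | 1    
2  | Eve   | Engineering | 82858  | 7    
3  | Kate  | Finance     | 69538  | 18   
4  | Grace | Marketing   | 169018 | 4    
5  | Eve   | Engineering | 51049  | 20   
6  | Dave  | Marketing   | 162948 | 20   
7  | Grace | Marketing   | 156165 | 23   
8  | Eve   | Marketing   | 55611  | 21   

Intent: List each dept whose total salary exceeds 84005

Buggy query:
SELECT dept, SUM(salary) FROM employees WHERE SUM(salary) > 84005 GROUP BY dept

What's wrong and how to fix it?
Bug: WHERE runs before GROUP BY, so aggregates aren't available there

Fix: Use HAVING (which filters groups after aggregation) instead of WHERE

Corrected query:
SELECT dept, SUM(salary) FROM employees GROUP BY dept HAVING SUM(salary) > 84005

Result:
dept        | SUM(salary)
------------+------------
Engineering | 133907     
Marketing   | 709489     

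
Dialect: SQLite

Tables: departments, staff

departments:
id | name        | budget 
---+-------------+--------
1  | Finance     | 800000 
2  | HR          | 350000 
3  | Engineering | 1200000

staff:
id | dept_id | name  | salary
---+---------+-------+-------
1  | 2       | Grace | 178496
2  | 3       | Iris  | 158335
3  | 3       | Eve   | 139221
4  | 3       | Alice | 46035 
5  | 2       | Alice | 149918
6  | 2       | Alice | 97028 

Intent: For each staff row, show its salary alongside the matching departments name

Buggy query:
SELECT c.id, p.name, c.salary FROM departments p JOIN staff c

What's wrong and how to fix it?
Bug: JOIN with no ON clause produces a cartesian product; every staff row pairs with every departments row

Fix: Add ON c.dept_id = p.id to the JOIN

Corrected query:
SELECT c.id, p.name, c.salary FROM departments p JOIN staff c ON c.dept_id = p.id

Result:
id | name        | salary
---+-------------+-------
1  | HR          | 178496
2  | Engineering | 158335
3  | Engineering | 139221
4  | Engineering | 46035 
5  | HR          | 149918
6  | HR          | 97028 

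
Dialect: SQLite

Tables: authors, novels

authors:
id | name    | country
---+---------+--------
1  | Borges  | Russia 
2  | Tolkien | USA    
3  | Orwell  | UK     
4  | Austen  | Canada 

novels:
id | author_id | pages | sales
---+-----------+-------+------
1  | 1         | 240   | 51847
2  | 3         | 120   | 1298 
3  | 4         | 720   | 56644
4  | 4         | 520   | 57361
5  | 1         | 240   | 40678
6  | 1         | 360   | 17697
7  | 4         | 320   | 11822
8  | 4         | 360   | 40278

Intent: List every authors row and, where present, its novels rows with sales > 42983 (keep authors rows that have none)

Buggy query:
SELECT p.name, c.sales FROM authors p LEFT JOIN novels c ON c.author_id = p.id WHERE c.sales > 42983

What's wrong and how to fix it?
Bug: Filtering c.sales in WHERE discards the NULL rows produced by LEFT JOIN, turning it into an inner join

Fix: Put 'c.sales > 42983' in the JOIN's ON clause instead of WHERE

Corrected query:
SELECT p.name, c.sales FROM authors p LEFT JOIN novels c ON c.author_id = p.id AND c.sales > 42983

Result:
name    | sales
--------+------
Borges  | 51847
Tolkien | NULL 
Orwell  | NULL 
Austen  | 56644
Austen  | 57361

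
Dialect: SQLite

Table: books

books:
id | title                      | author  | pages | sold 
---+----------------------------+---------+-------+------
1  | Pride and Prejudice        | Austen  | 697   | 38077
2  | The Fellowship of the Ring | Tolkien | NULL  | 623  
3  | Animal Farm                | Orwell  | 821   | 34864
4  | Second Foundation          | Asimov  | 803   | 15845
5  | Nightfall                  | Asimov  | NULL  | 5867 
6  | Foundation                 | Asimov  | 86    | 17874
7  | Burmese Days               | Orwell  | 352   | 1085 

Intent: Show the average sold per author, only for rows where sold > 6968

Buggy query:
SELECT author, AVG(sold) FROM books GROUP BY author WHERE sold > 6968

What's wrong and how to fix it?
Bug: Row-level WHERE must come before GROUP BY in the clause order

Fix: Place WHERE between FROM and GROUP BY

Corrected query:
SELECT author, AVG(sold) FROM books WHERE sold > 6968 GROUP BY author

Result:
author | AVG(sold)
-------+----------
Asimov | 16859.5  
Austen | 38077    
Orwell | 34864    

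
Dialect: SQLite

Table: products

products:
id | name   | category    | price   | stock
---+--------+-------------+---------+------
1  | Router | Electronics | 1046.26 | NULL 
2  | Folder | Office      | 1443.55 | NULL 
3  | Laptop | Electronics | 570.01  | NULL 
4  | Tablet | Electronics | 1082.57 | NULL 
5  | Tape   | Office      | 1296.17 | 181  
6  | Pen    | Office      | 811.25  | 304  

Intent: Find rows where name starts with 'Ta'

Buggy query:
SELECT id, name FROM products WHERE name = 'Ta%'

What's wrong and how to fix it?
Bug: '=' compares the literal string including the % character; pattern matching needs LIKE

Fix: Replace '=' with LIKE so 'Ta%' is treated as a pattern

Corrected query:
SELECT id, name FROM products WHERE name LIKE 'Ta%'

Result:
id | name  
---+-------
4  | Tablet
5  | Tape  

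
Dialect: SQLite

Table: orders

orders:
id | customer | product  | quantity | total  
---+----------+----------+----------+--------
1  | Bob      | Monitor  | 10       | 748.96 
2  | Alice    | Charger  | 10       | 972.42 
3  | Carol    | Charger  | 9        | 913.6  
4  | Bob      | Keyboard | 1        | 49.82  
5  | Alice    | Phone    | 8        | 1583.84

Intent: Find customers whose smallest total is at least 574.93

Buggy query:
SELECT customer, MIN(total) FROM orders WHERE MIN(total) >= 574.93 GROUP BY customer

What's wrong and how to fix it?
Bug: Aggregates like MIN are computed per group after WHERE runs

Fix: Replace WHERE with HAVING after the GROUP BY

Corrected query:
SELECT customer, MIN(total) FROM orders GROUP BY customer HAVING MIN(total) >= 574.93

Result:
customer | MIN(total)
---------+-----------
Alice    | 972.42    
Carol    | 913.6     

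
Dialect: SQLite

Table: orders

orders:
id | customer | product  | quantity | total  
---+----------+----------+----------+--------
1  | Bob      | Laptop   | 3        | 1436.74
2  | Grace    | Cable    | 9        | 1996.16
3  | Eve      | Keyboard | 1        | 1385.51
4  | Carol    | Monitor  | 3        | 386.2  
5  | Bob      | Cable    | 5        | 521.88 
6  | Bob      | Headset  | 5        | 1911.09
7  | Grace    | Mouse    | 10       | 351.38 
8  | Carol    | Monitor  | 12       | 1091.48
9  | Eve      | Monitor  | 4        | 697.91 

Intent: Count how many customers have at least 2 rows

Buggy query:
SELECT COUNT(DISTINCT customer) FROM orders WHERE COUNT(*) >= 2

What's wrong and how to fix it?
Bug: WHERE filters individual rows, not groups, so a group-level COUNT is invalid there

Fix: Use a subquery that GROUPs and filters with HAVING, then count its rows

Corrected query:
SELECT COUNT(*) FROM (SELECT customer FROM orders GROUP BY customer HAVING COUNT(*) >= 2)

Result:
COUNT(*)
--------
4       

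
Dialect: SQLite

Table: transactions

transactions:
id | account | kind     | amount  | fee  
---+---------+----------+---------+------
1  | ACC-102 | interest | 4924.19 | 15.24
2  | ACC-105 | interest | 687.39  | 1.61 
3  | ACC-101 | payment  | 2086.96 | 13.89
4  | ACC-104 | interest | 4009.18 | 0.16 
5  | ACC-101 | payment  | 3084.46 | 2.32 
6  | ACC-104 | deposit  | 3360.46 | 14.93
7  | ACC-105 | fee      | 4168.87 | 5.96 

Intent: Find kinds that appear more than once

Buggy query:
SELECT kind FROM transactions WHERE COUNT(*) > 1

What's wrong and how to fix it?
Bug: COUNT(*) is an aggregate and cannot be used in WHERE

Fix: Group first, then use HAVING for the count condition

Corrected query:
SELECT kind FROM transactions GROUP BY kind HAVING COUNT(*) > 1

Result:
kind    
--------
interest
payment 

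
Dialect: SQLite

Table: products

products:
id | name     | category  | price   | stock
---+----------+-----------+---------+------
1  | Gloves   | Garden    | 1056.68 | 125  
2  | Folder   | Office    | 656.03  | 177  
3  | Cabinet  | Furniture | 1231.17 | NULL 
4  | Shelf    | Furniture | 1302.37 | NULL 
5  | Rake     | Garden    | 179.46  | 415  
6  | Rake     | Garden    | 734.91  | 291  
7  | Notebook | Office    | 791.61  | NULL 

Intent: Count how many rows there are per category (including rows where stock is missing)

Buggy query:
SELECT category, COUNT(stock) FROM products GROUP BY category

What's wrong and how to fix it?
Bug: COUNT(stock) skips NULLs, so groups with missing stock are undercounted

Fix: Replace COUNT(stock) with COUNT(*)

Corrected query:
SELECT category, COUNT(*) FROM products GROUP BY category

Result:
category  | COUNT(*)
----------+---------
Furniture | 2       
Garden    | 3       
Office    | 2       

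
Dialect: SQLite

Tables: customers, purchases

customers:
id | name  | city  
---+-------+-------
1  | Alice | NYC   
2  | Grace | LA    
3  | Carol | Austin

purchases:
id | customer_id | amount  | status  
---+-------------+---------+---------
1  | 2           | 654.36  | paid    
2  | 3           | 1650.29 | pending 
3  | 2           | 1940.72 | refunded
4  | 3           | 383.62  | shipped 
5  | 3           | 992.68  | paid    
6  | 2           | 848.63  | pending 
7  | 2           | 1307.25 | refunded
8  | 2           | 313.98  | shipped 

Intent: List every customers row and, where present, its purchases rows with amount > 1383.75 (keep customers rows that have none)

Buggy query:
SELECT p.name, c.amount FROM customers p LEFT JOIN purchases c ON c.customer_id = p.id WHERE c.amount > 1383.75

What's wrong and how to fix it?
Bug: A WHERE condition on the right-hand table after LEFT JOIN drops unmatched parents

Fix: Move the right-table condition into the ON clause so unmatched parents are kept

Corrected query:
SELECT p.name, c.amount FROM customers p LEFT JOIN purchases c ON c.customer_id = p.id AND c.amount > 1383.75

Result:
name  | amount 
------+--------
Alice | NULL   
Grace | 1940.72
Carol | 1650.29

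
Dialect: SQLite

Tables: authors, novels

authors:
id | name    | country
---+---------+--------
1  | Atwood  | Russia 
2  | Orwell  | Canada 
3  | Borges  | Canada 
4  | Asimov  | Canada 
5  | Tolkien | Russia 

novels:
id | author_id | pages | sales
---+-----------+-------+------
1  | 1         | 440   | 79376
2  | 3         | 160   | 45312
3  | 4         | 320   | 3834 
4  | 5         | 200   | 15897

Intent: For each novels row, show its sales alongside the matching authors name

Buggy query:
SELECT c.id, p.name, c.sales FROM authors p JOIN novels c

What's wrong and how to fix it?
Bug: Missing join condition: each novels row is matched to all authors rows instead of just its own

Fix: Specify the join condition linking the foreign key to the parent id

Corrected query:
SELECT c.id, p.name, c.sales FROM authors p JOIN novels c ON c.author_id = p.id

Result:
id | name    | sales
---+---------+------
1  | Atwood  | 79376
2  | Borges  | 45312
3  | Asimov  | 3834 
4  | Tolkien | 15897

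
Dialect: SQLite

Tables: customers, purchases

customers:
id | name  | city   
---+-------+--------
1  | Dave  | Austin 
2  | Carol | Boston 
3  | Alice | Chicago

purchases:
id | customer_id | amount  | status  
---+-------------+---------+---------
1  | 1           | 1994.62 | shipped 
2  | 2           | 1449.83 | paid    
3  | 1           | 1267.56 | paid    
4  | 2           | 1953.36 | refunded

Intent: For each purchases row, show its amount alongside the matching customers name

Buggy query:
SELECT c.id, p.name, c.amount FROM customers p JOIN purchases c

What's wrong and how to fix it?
Bug: JOIN with no ON clause produces a cartesian product; every purchases row pairs with every customers row

Fix: Add ON c.customer_id = p.id to the JOIN

Corrected query:
SELECT c.id, p.name, c.amount FROM customers p JOIN purchases c ON c.customer_id = p.id

Result:
id | name  | amount 
---+-------+--------
1  | Dave  | 1994.62
2  | Carol | 1449.83
3  | Dave  | 1267.56
4  | Carol | 1953.36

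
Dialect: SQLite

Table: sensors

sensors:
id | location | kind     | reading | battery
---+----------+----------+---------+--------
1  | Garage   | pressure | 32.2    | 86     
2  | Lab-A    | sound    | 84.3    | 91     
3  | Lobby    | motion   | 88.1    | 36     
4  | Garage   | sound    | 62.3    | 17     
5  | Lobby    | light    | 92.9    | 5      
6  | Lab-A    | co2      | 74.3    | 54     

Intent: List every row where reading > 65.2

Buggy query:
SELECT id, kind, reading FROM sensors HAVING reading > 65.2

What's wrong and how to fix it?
Bug: HAVING filters the output of aggregation, but this query has no GROUP BY and no aggregate functions, so SQLite rejects it (HAVING clause on a non-aggregate query); the condition here is per row

Fix: Use WHERE for row-level filtering

Corrected query:
SELECT id, kind, reading FROM sensors WHERE reading > 65.2

Result:
id | kind   | reading
---+--------+--------
2  | sound  | 84.3   
3  | motion | 88.1   
5  | light  | 92.9   
6  | co2    | 74.3   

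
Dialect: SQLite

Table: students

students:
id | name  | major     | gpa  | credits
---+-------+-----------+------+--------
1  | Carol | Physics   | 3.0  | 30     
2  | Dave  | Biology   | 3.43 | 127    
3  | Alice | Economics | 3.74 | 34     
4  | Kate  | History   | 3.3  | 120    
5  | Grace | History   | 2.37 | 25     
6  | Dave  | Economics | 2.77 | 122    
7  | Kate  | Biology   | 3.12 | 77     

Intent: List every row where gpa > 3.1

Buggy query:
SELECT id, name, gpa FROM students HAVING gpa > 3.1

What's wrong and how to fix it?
Bug: This is a non-aggregate query (no GROUP BY, no aggregates), so in SQLite the HAVING clause is invalid here; a row-level condition belongs in WHERE

Fix: Use WHERE for row-level filtering

Corrected query:
SELECT id, name, gpa FROM students WHERE gpa > 3.1

Result:
id | name  | gpa 
---+-------+-----
2  | Dave  | 3.43
3  | Alice | 3.74
4  | Kate  | 3.3 
7  | Kate  | 3.12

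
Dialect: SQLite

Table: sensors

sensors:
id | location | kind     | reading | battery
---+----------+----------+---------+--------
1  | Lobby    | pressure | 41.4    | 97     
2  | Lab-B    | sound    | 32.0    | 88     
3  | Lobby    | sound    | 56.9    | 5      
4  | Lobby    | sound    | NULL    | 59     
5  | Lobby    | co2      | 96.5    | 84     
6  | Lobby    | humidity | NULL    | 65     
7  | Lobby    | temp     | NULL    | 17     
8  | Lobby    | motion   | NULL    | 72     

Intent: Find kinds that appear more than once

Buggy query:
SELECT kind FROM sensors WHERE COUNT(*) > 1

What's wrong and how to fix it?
Bug: COUNT(*) is an aggregate and cannot be used in WHERE

Fix: Group first, then use HAVING for the count condition

Corrected query:
SELECT kind FROM sensors GROUP BY kind HAVING COUNT(*) > 1

Result:
kind 
-----
sound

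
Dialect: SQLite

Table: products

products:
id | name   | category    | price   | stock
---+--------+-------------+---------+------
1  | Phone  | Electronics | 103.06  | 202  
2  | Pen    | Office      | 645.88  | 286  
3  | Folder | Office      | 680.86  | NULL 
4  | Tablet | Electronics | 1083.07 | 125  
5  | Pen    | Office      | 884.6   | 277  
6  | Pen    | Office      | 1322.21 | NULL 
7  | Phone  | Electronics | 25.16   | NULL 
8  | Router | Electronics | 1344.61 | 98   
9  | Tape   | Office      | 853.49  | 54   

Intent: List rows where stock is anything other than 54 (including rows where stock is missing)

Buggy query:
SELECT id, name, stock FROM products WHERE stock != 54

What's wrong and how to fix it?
Bug: 'stock != 54' is unknown when stock is NULL, so NULL rows are silently excluded

Fix: Add an explicit OR stock IS NULL to include the missing-value rows

Corrected query:
SELECT id, name, stock FROM products WHERE stock != 54 OR stock IS NULL

Result:
id | name   | stock
---+--------+------
1  | Phone  | 202  
2  | Pen    | 286  
3  | Folder | NULL 
4  | Tablet | 125  
5  | Pen    | 277  
6  | Pen    | NULL 
7  | Phone  | NULL 
8  | Router | 98   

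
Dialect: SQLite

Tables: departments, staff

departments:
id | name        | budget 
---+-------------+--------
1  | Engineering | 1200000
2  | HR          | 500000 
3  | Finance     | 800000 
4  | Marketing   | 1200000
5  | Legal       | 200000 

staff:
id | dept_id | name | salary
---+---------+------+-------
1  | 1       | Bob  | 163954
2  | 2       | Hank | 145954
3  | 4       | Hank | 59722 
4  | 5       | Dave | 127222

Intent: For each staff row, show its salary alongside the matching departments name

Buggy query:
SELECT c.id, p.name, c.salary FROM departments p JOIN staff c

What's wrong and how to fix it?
Bug: Missing join condition: each staff row is matched to all departments rows instead of just its own

Fix: Add ON c.dept_id = p.id to the JOIN

Corrected query:
SELECT c.id, p.name, c.salary FROM departments p JOIN staff c ON c.dept_id = p.id

Result:
id | name        | salary
---+-------------+-------
1  | Engineering | 163954
2  | HR          | 145954
3  | Marketing   | 59722 
4  | Legal       | 127222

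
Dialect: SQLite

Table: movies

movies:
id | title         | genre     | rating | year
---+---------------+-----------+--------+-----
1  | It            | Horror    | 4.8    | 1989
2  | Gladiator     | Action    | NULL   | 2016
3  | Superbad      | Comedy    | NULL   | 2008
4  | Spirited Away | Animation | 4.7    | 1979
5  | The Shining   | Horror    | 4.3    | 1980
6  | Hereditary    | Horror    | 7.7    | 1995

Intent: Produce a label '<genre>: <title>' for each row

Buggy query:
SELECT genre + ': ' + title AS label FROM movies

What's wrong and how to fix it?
Bug: SQLite uses || for string concatenation; + coerces text to numbers (yielding 0)

Fix: Replace + with || to concatenate text

Corrected query:
SELECT genre || ': ' || title AS label FROM movies

Result:
label                   
------------------------
Horror: It              
Action: Gladiator       
Comedy: Superbad        
Animation: Spirited Away
Horror: The Shining     
Horror: Hereditary      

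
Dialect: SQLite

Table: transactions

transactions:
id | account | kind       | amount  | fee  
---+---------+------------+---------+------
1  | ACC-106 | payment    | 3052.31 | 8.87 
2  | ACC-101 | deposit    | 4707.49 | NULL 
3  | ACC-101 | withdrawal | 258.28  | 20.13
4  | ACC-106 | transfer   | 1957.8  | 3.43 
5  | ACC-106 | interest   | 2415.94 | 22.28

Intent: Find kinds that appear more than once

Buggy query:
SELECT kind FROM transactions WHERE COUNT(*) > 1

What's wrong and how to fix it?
Bug: WHERE can't reference COUNT(*); aggregates are computed after WHERE

Fix: Group first, then use HAVING for the count condition

Corrected query:
SELECT kind FROM transactions GROUP BY kind HAVING COUNT(*) > 1

Result:
(no rows)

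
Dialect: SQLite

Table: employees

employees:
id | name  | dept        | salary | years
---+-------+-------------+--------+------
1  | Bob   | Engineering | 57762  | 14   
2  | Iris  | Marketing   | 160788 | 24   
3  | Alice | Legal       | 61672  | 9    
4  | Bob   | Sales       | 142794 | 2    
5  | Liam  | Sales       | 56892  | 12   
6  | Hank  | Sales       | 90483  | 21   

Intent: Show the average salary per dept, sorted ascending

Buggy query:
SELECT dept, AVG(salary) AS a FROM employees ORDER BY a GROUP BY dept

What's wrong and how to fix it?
Bug: ORDER BY appears before GROUP BY; SQL clause order requires GROUP BY first

Fix: Reorder: SELECT … FROM … GROUP BY … ORDER BY …

Corrected query:
SELECT dept, AVG(salary) AS a FROM employees GROUP BY dept ORDER BY a

Result:
dept        | a     
------------+-------
Engineering | 57762 
Legal       | 61672 
Sales       | 96723 
Marketing   | 160788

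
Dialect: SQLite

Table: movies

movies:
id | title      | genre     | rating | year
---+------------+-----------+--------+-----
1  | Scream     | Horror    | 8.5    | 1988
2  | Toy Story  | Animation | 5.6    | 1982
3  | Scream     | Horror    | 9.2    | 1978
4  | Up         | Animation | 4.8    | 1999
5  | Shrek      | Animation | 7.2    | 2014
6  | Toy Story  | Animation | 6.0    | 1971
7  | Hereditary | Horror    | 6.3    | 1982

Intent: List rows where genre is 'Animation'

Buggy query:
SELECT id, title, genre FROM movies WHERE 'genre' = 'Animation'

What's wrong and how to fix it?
Bug: 'genre' in single quotes is a string literal, not the column; the comparison is literal-vs-literal and never true

Fix: Remove the quotes around the column name (or use double quotes for an identifier)

Corrected query:
SELECT id, title, genre FROM movies WHERE genre = 'Animation'

Result:
id | title     | genre    
---+-----------+----------
2  | Toy Story | Animation
4  | Up        | Animation
5  | Shrek     | Animation
6  | Toy Story | Animation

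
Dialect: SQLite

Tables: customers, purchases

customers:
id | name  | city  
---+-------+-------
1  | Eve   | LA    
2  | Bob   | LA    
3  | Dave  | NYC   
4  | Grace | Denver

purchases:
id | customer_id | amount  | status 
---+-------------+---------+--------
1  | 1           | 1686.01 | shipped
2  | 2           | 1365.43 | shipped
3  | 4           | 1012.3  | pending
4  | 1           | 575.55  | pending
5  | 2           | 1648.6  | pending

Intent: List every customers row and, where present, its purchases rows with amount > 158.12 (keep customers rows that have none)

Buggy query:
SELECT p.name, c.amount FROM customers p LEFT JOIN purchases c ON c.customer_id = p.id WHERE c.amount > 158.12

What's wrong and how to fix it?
Bug: A WHERE condition on the right-hand table after LEFT JOIN drops unmatched parents

Fix: Put 'c.amount > 158.12' in the JOIN's ON clause instead of WHERE

Corrected query:
SELECT p.name, c.amount FROM customers p LEFT JOIN purchases c ON c.customer_id = p.id AND c.amount > 158.12

Result:
name  | amount 
------+--------
Eve   | 575.55 
Eve   | 1686.01
Bob   | 1365.43
Bob   | 1648.6 
Dave  | NULL   
Grace | 1012.3 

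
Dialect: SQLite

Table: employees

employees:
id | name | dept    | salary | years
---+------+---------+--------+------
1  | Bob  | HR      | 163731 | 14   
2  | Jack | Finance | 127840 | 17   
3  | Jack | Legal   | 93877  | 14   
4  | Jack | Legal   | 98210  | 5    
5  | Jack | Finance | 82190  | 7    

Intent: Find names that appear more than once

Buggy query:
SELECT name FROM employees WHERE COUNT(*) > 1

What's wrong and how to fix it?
Bug: COUNT(*) is an aggregate and cannot be used in WHERE

Fix: GROUP BY name, then filter groups with HAVING COUNT(*) > 1

Corrected query:
SELECT name FROM employees GROUP BY name HAVING COUNT(*) > 1

Result:
name
----
Jack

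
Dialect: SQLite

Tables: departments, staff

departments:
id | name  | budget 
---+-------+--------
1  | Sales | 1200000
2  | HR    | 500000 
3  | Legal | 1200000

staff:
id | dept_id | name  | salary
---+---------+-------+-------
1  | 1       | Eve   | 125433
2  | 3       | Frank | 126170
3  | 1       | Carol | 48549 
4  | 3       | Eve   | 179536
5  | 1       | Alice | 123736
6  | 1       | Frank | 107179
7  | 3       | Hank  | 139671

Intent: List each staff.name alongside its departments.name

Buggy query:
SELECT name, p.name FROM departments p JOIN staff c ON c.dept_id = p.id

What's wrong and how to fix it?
Bug: 'name' exists in both joined tables, so the database can't tell which one is meant

Fix: Qualify the column with its table alias (c.name)

Corrected query:
SELECT c.name, p.name FROM departments p JOIN staff c ON c.dept_id = p.id

Result:
name  | name 
------+------
Eve   | Sales
Frank | Legal
Carol | Sales
Eve   | Legal
Alice | Sales
Frank | Sales
Hank  | Legal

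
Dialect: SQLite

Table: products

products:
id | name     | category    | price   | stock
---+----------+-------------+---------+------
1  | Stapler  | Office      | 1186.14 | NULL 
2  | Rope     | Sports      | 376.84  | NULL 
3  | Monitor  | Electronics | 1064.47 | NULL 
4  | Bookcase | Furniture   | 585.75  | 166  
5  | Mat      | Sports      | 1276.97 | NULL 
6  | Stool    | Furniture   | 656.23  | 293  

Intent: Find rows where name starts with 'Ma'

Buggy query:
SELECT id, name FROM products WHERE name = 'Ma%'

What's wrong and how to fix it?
Bug: '=' compares the literal string including the % character; pattern matching needs LIKE

Fix: Use LIKE for wildcard pattern matching

Corrected query:
SELECT id, name FROM products WHERE name LIKE 'Ma%'

Result:
id | name
---+-----
5  | Mat 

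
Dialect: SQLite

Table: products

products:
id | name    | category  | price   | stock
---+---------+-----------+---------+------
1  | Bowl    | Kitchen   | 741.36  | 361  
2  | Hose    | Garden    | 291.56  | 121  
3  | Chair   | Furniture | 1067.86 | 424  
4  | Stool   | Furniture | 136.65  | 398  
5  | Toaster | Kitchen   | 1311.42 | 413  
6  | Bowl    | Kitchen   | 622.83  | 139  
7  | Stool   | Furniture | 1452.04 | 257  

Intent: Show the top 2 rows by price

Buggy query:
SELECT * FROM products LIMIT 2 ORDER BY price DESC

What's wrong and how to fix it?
Bug: ORDER BY cannot follow LIMIT; LIMIT is the final clause

Fix: Sort with ORDER BY, then apply LIMIT

Corrected query:
SELECT * FROM products ORDER BY price DESC LIMIT 2

Result:
id | name    | category  | price   | stock
---+---------+-----------+---------+------
7  | Stool   | Furniture | 1452.04 | 257  
5  | Toaster | Kitchen   | 1311.42 | 413  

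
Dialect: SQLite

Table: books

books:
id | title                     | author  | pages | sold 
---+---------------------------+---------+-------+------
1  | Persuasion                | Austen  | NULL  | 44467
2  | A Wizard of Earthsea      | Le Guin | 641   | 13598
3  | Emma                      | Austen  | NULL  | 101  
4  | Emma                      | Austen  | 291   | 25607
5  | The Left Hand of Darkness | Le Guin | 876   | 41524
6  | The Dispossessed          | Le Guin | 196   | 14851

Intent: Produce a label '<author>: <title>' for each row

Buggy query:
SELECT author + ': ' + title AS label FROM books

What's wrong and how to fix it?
Bug: '+' is numeric addition; on text columns SQLite converts them to 0 instead of concatenating

Fix: Replace + with || to concatenate text

Corrected query:
SELECT author || ': ' || title AS label FROM books

Result:
label                             
----------------------------------
Austen: Persuasion                
Le Guin: A Wizard of Earthsea     
Austen: Emma                      
Austen: Emma                      
Le Guin: The Left Hand of Darkness
Le Guin: The Dispossessed         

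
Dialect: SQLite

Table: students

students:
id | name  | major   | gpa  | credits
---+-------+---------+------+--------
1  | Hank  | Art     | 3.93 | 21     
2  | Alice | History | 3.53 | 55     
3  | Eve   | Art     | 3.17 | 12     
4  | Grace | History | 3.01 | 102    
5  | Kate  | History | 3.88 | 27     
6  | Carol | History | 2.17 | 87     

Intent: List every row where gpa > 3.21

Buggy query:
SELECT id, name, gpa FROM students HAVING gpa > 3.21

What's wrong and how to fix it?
Bug: This is a non-aggregate query (no GROUP BY, no aggregates), so in SQLite the HAVING clause is invalid here; a row-level condition belongs in WHERE

Fix: Replace HAVING with WHERE since the condition applies to individual rows

Corrected query:
SELECT id, name, gpa FROM students WHERE gpa > 3.21

Result:
id | name  | gpa 
---+-------+-----
1  | Hank  | 3.93
2  | Alice | 3.53
5  | Kate  | 3.88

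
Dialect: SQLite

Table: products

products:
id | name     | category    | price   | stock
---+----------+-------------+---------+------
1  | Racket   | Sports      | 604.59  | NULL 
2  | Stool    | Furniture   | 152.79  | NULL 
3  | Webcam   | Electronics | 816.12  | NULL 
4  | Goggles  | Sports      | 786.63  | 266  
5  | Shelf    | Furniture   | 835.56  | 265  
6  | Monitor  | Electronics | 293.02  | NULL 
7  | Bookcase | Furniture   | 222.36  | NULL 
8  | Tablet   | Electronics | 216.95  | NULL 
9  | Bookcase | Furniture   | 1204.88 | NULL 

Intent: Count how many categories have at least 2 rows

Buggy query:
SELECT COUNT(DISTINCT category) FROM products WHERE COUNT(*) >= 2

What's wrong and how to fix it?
Bug: COUNT(*) cannot appear in WHERE; the per-group count doesn't exist yet

Fix: Use a subquery that GROUPs and filters with HAVING, then count its rows

Corrected query:
SELECT COUNT(*) FROM (SELECT category FROM products GROUP BY category HAVING COUNT(*) >= 2)

Result:
COUNT(*)
--------
3       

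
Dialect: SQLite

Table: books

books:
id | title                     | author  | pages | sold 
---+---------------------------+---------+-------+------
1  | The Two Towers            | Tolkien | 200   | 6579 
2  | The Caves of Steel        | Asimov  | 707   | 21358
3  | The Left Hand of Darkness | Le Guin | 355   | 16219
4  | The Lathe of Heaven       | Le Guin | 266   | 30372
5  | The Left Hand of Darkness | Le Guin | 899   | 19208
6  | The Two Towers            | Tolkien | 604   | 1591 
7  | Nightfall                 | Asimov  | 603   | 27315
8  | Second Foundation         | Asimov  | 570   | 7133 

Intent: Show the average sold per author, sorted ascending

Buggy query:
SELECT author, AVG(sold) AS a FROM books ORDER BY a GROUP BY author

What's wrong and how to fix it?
Bug: ORDER BY appears before GROUP BY; SQL clause order requires GROUP BY first

Fix: Move ORDER BY to the end, after GROUP BY

Corrected query:
SELECT author, AVG(sold) AS a FROM books GROUP BY author ORDER BY a

Result:
author  | a    
--------+------
Tolkien | 4085 
Asimov  | 18602
Le Guin | 21933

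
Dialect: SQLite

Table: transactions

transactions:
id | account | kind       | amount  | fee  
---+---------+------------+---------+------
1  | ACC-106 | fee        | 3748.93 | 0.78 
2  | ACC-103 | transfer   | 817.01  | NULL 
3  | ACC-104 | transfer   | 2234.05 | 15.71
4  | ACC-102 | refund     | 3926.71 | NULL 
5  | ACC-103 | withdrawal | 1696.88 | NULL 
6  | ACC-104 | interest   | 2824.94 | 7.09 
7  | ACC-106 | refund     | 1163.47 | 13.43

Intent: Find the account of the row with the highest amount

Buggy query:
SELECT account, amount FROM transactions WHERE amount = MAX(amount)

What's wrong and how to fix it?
Bug: WHERE is evaluated per row; an aggregate over the whole table isn't defined there

Fix: Use a subquery: WHERE amount = (SELECT MAX(amount) FROM transactions)

Corrected query:
SELECT account, amount FROM transactions WHERE amount = (SELECT MAX(amount) FROM transactions)

Result:
account | amount 
--------+--------
ACC-102 | 3926.71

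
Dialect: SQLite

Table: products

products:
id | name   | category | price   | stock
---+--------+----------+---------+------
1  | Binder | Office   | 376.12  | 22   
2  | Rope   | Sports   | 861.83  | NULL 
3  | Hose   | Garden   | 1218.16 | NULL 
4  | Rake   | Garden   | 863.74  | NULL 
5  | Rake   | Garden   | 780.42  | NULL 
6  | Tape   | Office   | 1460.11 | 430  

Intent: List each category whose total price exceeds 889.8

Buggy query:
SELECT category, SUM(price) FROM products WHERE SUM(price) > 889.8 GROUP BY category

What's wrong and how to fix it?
Bug: SUM(price) is an aggregate, but WHERE filters rows before aggregation

Fix: Move the aggregate condition to a HAVING clause

Corrected query:
SELECT category, SUM(price) FROM products GROUP BY category HAVING SUM(price) > 889.8

Result:
category | SUM(price)
---------+-----------
Garden   | 2862.32   
Office   | 1836.23   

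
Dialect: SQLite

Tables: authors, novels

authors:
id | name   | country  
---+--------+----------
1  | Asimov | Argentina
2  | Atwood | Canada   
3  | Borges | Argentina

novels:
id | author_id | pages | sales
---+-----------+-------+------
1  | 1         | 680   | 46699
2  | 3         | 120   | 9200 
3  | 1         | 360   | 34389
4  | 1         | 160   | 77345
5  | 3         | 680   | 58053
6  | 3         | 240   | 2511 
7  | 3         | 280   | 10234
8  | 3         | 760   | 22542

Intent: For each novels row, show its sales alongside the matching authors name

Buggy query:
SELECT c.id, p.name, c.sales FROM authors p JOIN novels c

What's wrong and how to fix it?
Bug: JOIN with no ON clause produces a cartesian product; every novels row pairs with every authors row

Fix: Add ON c.author_id = p.id to the JOIN

Corrected query:
SELECT c.id, p.name, c.sales FROM authors p JOIN novels c ON c.author_id = p.id

Result:
id | name   | sales
---+--------+------
1  | Asimov | 46699
2  | Borges | 9200 
3  | Asimov | 34389
4  | Asimov | 77345
5  | Borges | 58053
6  | Borges | 2511 
7  | Borges | 10234
8  | Borges | 22542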